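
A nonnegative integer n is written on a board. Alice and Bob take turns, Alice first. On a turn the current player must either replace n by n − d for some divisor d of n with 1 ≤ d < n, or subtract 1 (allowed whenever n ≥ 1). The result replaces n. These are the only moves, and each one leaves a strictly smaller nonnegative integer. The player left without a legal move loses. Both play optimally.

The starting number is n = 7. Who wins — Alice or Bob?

Build the W/L table. Terminal = L. A non-terminal position is W if it has a move to some L; otherwise it is L.
n=0: no move → L
n=1: →0(L), so W
n=2: →1(W) only, which is W, so L
n=3: →2(L), so W
n=4: →2(L), so W
n=5: →4(W) only, which is W, so L
n=6: →5(L), so W
n=7: →6(W) only, which is W, so L
The starting position 7 is L: whatever Alice does, the opponent receives a W position.

Bob wins.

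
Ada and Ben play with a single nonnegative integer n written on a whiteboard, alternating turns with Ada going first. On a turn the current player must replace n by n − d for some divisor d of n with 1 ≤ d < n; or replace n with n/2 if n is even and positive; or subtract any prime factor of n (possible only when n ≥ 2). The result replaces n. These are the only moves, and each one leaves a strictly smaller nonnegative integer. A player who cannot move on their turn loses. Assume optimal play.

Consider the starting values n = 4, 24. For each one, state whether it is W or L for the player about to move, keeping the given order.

4: L, 24: W

Label each position W (a win for the player to move) or L (a loss). A position with no legal move is L; any other position is W exactly when some move reaches an L, and L when every move reaches a W.
n=0: no move → L
n=1: no move → L
n=2: W (go to 0, an L position)
n=3: W (go to 0, an L position)
n=4: L (options 2(W), 3(W) are all W)
n=5: W (go to 0, an L position)
n=6: W (go to 4, an L position)
n=7: W (go to 0, an L position)
n=8: W (go to 4, an L position)
n=9: L (options 6(W), 8(W) are all W)
n=10: W (go to 9, an L position)
n=11: W (go to 0, an L position)
n=12: W (go to 9, an L position)
n=13: W (go to 0, an L position)
n=14: L (options 7(W), 12(W), 13(W) are all W)
n=15: W (go to 14, an L position)
n=16: W (go to 14, an L position)
n=17: W (go to 0, an L position)
n=18: W (go to 9, an L position)
n=19: W (go to 0, an L position)
n=20: L (options 10(W), 15(W), 16(W), 18(W), 19(W) are all W)
n=21: W (go to 14, an L position)
n=22: W (go to 20, an L position)
n=23: W (go to 0, an L position)
n=24: W (go to 20, an L position)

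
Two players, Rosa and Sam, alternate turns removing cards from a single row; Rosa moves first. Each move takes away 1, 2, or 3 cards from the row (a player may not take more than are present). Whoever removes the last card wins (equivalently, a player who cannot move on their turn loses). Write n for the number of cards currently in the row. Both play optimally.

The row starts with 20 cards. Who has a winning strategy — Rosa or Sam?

Build the W/L table. Terminal = L. A non-terminal position is W if it has a move to some L; otherwise it is L.
n=0: no move → L
n=1: →0(L), so W
n=2: →0(L), so W
n=3: →0(L), so W
n=4: →3(W), 2(W), 1(W) — all W, so L
n=5: →4(L), so W
n=6: →4(L), so W
n=7: →4(L), so W
n=8: →7(W), 6(W), 5(W) — all W, so L
n=9: →8(L), so W
n=10: →8(L), so W
n=11: →8(L), so W
n=12: →11(W), 10(W), 9(W) — all W, so L
n=13: →12(L), so W
n=14: →12(L), so W
n=15: →12(L), so W
n=16: →15(W), 14(W), 13(W) — all W, so L
n=17: →16(L), so W
n=18: →16(L), so W
n=19: →16(L), so W
n=20: →19(W), 18(W), 17(W) — all W, so L
The starting position 20 is L: whatever Rosa does, the opponent receives a W position.

Sam wins.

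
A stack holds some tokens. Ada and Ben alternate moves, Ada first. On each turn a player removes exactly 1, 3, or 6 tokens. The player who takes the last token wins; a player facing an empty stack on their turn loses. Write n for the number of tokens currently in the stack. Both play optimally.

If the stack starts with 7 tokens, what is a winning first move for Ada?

Positions with no move are L. A position that does have a move is losing for the player to move precisely when every available move leads to a winning position for the opponent. Fill in the labels:
n=0: no move → L
n=1: can move to 0, which is L ⇒ W
n=2: the only move is to 1(W), a W ⇒ L
n=3: can move to 2, which is L ⇒ W
n=4: moves to 3(W), 1(W); every one is W ⇒ L
n=5: can move to 4, which is L ⇒ W
n=6: can move to 0, which is L ⇒ W
n=7: can move to 4, which is L ⇒ W
From 7, the L positions reachable in one move are: 4.

Remove 3, leaving 4.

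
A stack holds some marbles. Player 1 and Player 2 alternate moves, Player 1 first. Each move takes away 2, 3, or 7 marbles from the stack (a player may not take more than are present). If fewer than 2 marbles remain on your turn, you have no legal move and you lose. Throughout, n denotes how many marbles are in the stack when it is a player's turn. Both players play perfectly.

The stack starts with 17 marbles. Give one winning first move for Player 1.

Positions with no move are L. A position that does have a move is losing for the player to move precisely when every available move leads to a winning position for the opponent. Fill in the labels:
n=0: no move → L
n=1: no move → L
n=2: can move to 0, which is L ⇒ W
n=3: can move to 1, which is L ⇒ W
n=4: can move to 1, which is L ⇒ W
n=5: moves to 3(W), 2(W); every one is W ⇒ L
n=6: moves to 4(W), 3(W); every one is W ⇒ L
n=7: can move to 5, which is L ⇒ W
n=8: can move to 6, which is L ⇒ W
n=9: can move to 6, which is L ⇒ W
n=10: moves to 8(W), 7(W), 3(W); every one is W ⇒ L
n=11: moves to 9(W), 8(W), 4(W); every one is W ⇒ L
n=12: can move to 10, which is L ⇒ W
n=13: can move to 11, which is L ⇒ W
n=14: can move to 11, which is L ⇒ W
n=15: moves to 13(W), 12(W), 8(W); every one is W ⇒ L
n=16: moves to 14(W), 13(W), 9(W); every one is W ⇒ L
n=17: can move to 15, which is L ⇒ W
From 17, the L positions reachable in one move are: 15, 10. Any move reaching one of these is winning.

Remove 2, leaving 15.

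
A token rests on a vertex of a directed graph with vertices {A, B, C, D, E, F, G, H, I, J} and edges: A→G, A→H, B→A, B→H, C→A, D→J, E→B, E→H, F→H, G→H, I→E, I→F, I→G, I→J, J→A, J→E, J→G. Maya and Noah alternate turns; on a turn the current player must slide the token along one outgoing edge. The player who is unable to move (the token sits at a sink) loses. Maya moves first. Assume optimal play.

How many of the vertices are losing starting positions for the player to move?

3

Compute win/loss labels from the base case upward. A position with no move is L. Any other position is W if it can reach an L in one move, else L.
Every edge goes from a vertex to one that appears earlier in the order H, G, A, B, E, F, J, I, D, C, so processing vertices in that order labels each vertex after all of its successors.
H: no outgoing edge → L
G: can move to H, which is L ⇒ W
A: can move to H, which is L ⇒ W
B: can move to H, which is L ⇒ W
E: can move to H, which is L ⇒ W
F: can move to H, which is L ⇒ W
J: moves to E(W), A(W), G(W); every one is W ⇒ L
I: can move to J, which is L ⇒ W
D: can move to J, which is L ⇒ W
C: the only move is to A(W), a W ⇒ L
The L vertices are C, H, J; that is 3 in all.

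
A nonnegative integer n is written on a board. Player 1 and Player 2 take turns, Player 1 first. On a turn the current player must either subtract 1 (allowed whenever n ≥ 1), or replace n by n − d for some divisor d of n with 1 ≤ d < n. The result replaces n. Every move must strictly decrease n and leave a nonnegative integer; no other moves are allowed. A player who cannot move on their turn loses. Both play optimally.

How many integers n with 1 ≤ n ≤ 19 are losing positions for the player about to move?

Use the standard recursion: the mover loses at a terminal position; elsewhere, the mover wins exactly when some move hands the opponent an L position.
n=0: no move → L
n=1: →0(L), so W
n=2: →1(W) only, which is W, so L
n=3: →2(L), so W
n=4: →2(L), so W
n=5: →4(W) only, which is W, so L
n=6: →5(L), so W
n=7: →6(W) only, which is W, so L
n=8: →7(L), so W
n=9: →6(W), 8(W) — all W, so L
n=10: →5(L), so W
n=11: →10(W) only, which is W, so L
n=12: →9(L), so W
n=13: →12(W) only, which is W, so L
n=14: →7(L), so W
n=15: →10(W), 12(W), 14(W) — all W, so L
n=16: →15(L), so W
n=17: →16(W) only, which is W, so L
n=18: →9(L), so W
n=19: →18(W) only, which is W, so L
L entries with 1 ≤ n ≤ 19 (n=0 is outside the asked range and is not counted): n = 2, 5, 7, 9, 11, 13, 15, 17, 19; that makes 9.

9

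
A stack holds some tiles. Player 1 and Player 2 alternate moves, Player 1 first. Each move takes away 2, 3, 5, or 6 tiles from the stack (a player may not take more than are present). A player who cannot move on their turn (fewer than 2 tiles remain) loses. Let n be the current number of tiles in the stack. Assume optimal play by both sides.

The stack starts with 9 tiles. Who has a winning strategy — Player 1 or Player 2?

Player 2 wins.

Work bottom-up. With no move the player to move loses. Otherwise the position is W if at least one move leads to an L position for the opponent, and L if every move leads to a W.
n=0: no move → L
n=1: no move → L
n=2: →0(L), so W
n=3: →1(L), so W
n=4: →1(L), so W
n=5: →0(L), so W
n=6: →1(L), so W
n=7: →1(L), so W
n=8: →6(W), 5(W), 3(W), 2(W) — all W, so L
n=9: →7(W), 6(W), 4(W), 3(W) — all W, so L
Every move from 9 reaches a W position, so the mover loses.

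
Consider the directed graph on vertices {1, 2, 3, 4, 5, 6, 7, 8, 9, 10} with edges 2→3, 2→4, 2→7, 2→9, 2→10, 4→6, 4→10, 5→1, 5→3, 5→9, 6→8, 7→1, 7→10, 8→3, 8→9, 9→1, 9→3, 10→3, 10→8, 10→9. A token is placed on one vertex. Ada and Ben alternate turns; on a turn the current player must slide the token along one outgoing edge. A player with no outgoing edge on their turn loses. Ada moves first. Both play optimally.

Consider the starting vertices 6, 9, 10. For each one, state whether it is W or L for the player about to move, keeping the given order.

6: L, 9: W, 10: W

Use the standard recursion: the mover loses at a terminal position; elsewhere, the mover wins exactly when some move hands the opponent an L position.
Every edge goes from a vertex to one that appears earlier in the order 1, 3, 9, 8, 5, 6, 10, 4, 7, 2, so processing vertices in that order labels each vertex after all of its successors.
1: no outgoing edge → L
3: no outgoing edge → L
9: reaches L-position 3 → W
8: reaches L-position 3 → W
5: reaches L-position 3 → W
6: only reaches 8(W), which is W → L
10: reaches L-position 3 → W
4: reaches L-position 6 → W
7: reaches L-position 1 → W
2: reaches L-position 3 → W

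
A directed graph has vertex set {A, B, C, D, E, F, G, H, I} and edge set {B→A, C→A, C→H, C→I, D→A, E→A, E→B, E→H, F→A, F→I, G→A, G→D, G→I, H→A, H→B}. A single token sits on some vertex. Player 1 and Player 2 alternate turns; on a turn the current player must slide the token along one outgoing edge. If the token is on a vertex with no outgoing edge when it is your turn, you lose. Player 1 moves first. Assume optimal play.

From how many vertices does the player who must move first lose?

2

Classify positions by backward induction: terminal positions (no move available) are L. From any other position, the mover wins iff some move reaches an L.
Every edge goes from a vertex to one that appears earlier in the order A, I, B, F, H, C, D, E, G, so processing vertices in that order labels each vertex after all of its successors.
A: no outgoing edge → L
I: no outgoing edge → L
B: →A(L), so W
F: →I(L), so W
H: →A(L), so W
C: →I(L), so W
D: →A(L), so W
E: →A(L), so W
G: →I(L), so W
The L vertices are A, I; that is 2 in all.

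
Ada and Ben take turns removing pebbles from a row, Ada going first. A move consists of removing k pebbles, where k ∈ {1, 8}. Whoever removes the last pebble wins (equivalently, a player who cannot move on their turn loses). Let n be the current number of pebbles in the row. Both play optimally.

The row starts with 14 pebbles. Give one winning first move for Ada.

Label each position W (a win for the player to move) or L (a loss). A position with no legal move is L; any other position is W exactly when some move reaches an L, and L when every move reaches a W.
n=0: no move → L
n=1: W (go to 0, an L position)
n=2: L (sole option 1(W) is W)
n=3: W (go to 2, an L position)
n=4: L (sole option 3(W) is W)
n=5: W (go to 4, an L position)
n=6: L (sole option 5(W) is W)
n=7: W (go to 6, an L position)
n=8: W (go to 0, an L position)
n=9: L (options 8(W), 1(W) are all W)
n=10: W (go to 9, an L position)
n=11: L (options 10(W), 3(W) are all W)
n=12: W (go to 11, an L position)
n=13: L (options 12(W), 5(W) are all W)
n=14: W (go to 13, an L position)
From 14, the L positions reachable in one move are: 13, 6. Any move reaching one of these is winning.

Remove 1, leaving 13.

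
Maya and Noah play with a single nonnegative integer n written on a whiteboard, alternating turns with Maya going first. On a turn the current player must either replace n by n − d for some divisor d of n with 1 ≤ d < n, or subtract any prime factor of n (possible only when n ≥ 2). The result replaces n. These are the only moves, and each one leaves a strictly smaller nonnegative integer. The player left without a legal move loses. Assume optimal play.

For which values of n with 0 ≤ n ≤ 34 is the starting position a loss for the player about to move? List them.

Positions with no move are L. A position that does have a move is losing for the player to move precisely when every available move leads to a winning position for the opponent. Fill in the labels:
n=0: no move → L
n=1: no move → L
n=2: →0(L), so W
n=3: →0(L), so W
n=4: →2(W), 3(W) — all W, so L
n=5: →0(L), so W
n=6: →4(L), so W
n=7: →0(L), so W
n=8: →4(L), so W
n=9: →6(W), 8(W) — all W, so L
n=10: →9(L), so W
n=11: →0(L), so W
n=12: →9(L), so W
n=13: →0(L), so W
n=14: →7(W), 12(W), 13(W) — all W, so L
n=15: →14(L), so W
n=16: →14(L), so W
n=17: →0(L), so W
n=18: →9(L), so W
n=19: →0(L), so W
n=20: →10(W), 15(W), 16(W), 18(W), 19(W) — all W, so L
n=21: →14(L), so W
n=22: →20(L), so W
n=23: →0(L), so W
n=24: →20(L), so W
n=25: →20(L), so W
n=26: →13(W), 24(W), 25(W) — all W, so L
n=27: →26(L), so W
n=28: →14(L), so W
n=29: →0(L), so W
n=30: →20(L), so W
n=31: →0(L), so W
n=32: →16(W), 24(W), 28(W), 30(W), 31(W) — all W, so L
n=33: →32(L), so W
n=34: →32(L), so W
The losing starting values of n are exactly the entries labelled L in this table (8 of them).

0, 1, 4, 9, 14, 20, 26, 32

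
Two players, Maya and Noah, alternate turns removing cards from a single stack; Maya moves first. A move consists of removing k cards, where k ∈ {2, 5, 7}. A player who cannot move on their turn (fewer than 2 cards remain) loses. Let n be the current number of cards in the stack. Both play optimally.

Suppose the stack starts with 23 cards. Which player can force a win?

Noah wins.

Work bottom-up. With no move the player to move loses. Otherwise the position is W if at least one move leads to an L position for the opponent, and L if every move leads to a W.
n=0: no move → L
n=1: no move → L
n=2: can move to 0, which is L ⇒ W
n=3: can move to 1, which is L ⇒ W
n=4: the only move is to 2(W), a W ⇒ L
n=5: can move to 0, which is L ⇒ W
n=6: can move to 4, which is L ⇒ W
n=7: can move to 0, which is L ⇒ W
n=8: can move to 1, which is L ⇒ W
n=9: can move to 4, which is L ⇒ W
n=10: moves to 8(W), 5(W), 3(W); every one is W ⇒ L
n=11: can move to 4, which is L ⇒ W
n=12: can move to 10, which is L ⇒ W
n=13: moves to 11(W), 8(W), 6(W); every one is W ⇒ L
n=14: moves to 12(W), 9(W), 7(W); every one is W ⇒ L
n=15: can move to 13, which is L ⇒ W
n=16: can move to 14, which is L ⇒ W
n=17: can move to 10, which is L ⇒ W
n=18: can move to 13, which is L ⇒ W
n=19: can move to 14, which is L ⇒ W
n=20: can move to 13, which is L ⇒ W
n=21: can move to 14, which is L ⇒ W
n=22: moves to 20(W), 17(W), 15(W); every one is W ⇒ L
n=23: moves to 21(W), 18(W), 16(W); every one is W ⇒ L
Every move from 23 reaches a W position, so the mover loses.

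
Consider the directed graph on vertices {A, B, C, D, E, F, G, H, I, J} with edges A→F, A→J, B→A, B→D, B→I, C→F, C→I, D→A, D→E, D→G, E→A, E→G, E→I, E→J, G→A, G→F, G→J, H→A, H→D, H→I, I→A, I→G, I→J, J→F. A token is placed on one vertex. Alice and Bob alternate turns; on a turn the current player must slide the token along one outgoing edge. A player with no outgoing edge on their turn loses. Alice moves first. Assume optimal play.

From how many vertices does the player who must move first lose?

3

Work bottom-up. With no move the player to move loses. Otherwise the position is W if at least one move leads to an L position for the opponent, and L if every move leads to a W.
Every edge goes from a vertex to one that appears earlier in the order F, J, A, G, I, E, D, H, C, B, so processing vertices in that order labels each vertex after all of its successors.
F: no outgoing edge → L
J: can move to F, which is L ⇒ W
A: can move to F, which is L ⇒ W
G: can move to F, which is L ⇒ W
I: moves to G(W), A(W), J(W); every one is W ⇒ L
E: can move to I, which is L ⇒ W
D: moves to E(W), G(W), A(W); every one is W ⇒ L
H: can move to D, which is L ⇒ W
C: can move to I, which is L ⇒ W
B: can move to D, which is L ⇒ W
The L vertices are D, F, I; that is 3 in all.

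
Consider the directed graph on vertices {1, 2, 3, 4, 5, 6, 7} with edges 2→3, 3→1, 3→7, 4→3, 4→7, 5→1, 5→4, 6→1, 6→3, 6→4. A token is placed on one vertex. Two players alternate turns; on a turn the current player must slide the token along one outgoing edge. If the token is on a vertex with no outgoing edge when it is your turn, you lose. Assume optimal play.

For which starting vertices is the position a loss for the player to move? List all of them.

Positions with no move are L. A position that does have a move is losing for the player to move precisely when every available move leads to a winning position for the opponent. Fill in the labels:
Every edge goes from a vertex to one that appears earlier in the order 7, 1, 3, 4, 2, 6, 5, so processing vertices in that order labels each vertex after all of its successors.
7: no outgoing edge → L
1: no outgoing edge → L
3: W (go to 1, an L position)
4: W (go to 7, an L position)
2: L (sole option 3(W) is W)
6: W (go to 1, an L position)
5: W (go to 1, an L position)
The losing starting vertices are exactly the entries labelled L in this table (3 of them).

1, 2, 7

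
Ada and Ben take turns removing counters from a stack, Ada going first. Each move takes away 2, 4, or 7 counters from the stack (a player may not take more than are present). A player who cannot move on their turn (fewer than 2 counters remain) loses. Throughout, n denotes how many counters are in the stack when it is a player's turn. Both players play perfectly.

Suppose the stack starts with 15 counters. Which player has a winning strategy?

Compute win/loss labels from the base case upward. A position with no move is L. Any other position is W if it can reach an L in one move, else L.
n=0: no move → L
n=1: no move → L
n=2: W (go to 0, an L position)
n=3: W (go to 1, an L position)
n=4: W (go to 0, an L position)
n=5: W (go to 1, an L position)
n=6: L (options 4(W), 2(W) are all W)
n=7: W (go to 0, an L position)
n=8: W (go to 6, an L position)
n=9: L (options 7(W), 5(W), 2(W) are all W)
n=10: W (go to 6, an L position)
n=11: W (go to 9, an L position)
n=12: L (options 10(W), 8(W), 5(W) are all W)
n=13: W (go to 9, an L position)
n=14: W (go to 12, an L position)
n=15: L (options 13(W), 11(W), 8(W) are all W)
The starting position 15 is L: whatever Ada does, the opponent receives a W position.

Ben wins.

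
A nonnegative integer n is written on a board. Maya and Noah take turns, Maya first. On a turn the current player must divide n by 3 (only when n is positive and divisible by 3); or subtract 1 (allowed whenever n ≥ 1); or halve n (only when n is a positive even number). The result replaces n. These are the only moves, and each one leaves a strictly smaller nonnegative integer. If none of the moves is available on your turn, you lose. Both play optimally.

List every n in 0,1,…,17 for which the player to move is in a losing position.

0, 2, 5, 7, 9, 11, 13, 16

Build the W/L table. Terminal = L. A non-terminal position is W if it has a move to some L; otherwise it is L.
n=0: no move → L
n=1: →0(L), so W
n=2: →1(W) only, which is W, so L
n=3: →2(L), so W
n=4: →2(L), so W
n=5: →4(W) only, which is W, so L
n=6: →2(L), so W
n=7: →6(W) only, which is W, so L
n=8: →7(L), so W
n=9: →3(W), 8(W) — all W, so L
n=10: →5(L), so W
n=11: →10(W) only, which is W, so L
n=12: →11(L), so W
n=13: →12(W) only, which is W, so L
n=14: →7(L), so W
n=15: →5(L), so W
n=16: →8(W), 15(W) — all W, so L
n=17: →16(L), so W
Reading off the rows marked L gives the requested list; there are 8 such values of n.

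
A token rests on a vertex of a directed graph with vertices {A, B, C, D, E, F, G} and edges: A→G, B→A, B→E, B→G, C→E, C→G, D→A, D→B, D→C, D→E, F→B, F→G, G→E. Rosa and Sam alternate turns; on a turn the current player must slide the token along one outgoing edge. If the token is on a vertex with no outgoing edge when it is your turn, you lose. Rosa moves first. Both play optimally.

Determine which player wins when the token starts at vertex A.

Sam wins.

Build the W/L table. Terminal = L. A non-terminal position is W if it has a move to some L; otherwise it is L.
Every edge goes from a vertex to one that appears earlier in the order E, G, A, B, C, D, F, so processing vertices in that order labels each vertex after all of its successors.
E: no outgoing edge → L
G: can move to E, which is L ⇒ W
A: the only move is to G(W), a W ⇒ L
B: can move to A, which is L ⇒ W
C: can move to E, which is L ⇒ W
D: can move to A, which is L ⇒ W
F: moves to B(W), G(W); every one is W ⇒ L
The starting position A is L: whatever Rosa does, the opponent receives a W position.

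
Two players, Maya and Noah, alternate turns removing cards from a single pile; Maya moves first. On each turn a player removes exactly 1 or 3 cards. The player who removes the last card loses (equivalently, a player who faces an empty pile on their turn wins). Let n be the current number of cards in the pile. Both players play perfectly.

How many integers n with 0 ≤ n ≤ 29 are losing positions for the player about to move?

Classify positions by backward induction: terminal positions (no move available) are W. From any other position, the mover wins iff some move reaches an L.
n=0: no move; the opponent has just taken the last card and therefore loses → W
n=1: only reaches 0(W), which is W → L
n=2: reaches L-position 1 → W
n=3: only reaches 2(W), 0(W), all W → L
n=4: reaches L-position 3 → W
n=5: only reaches 4(W), 2(W), all W → L
n=6: reaches L-position 5 → W
n=7: only reaches 6(W), 4(W), all W → L
n=8: reaches L-position 7 → W
n=9: only reaches 8(W), 6(W), all W → L
n=10: reaches L-position 9 → W
n=11: only reaches 10(W), 8(W), all W → L
n=12: reaches L-position 11 → W
n=13: only reaches 12(W), 10(W), all W → L
n=14: reaches L-position 13 → W
n=15: only reaches 14(W), 12(W), all W → L
n=16: reaches L-position 15 → W
n=17: only reaches 16(W), 14(W), all W → L
n=18: reaches L-position 17 → W
n=19: only reaches 18(W), 16(W), all W → L
n=20: reaches L-position 19 → W
n=21: only reaches 20(W), 18(W), all W → L
n=22: reaches L-position 21 → W
n=23: only reaches 22(W), 20(W), all W → L
n=24: reaches L-position 23 → W
n=25: only reaches 24(W), 22(W), all W → L
n=26: reaches L-position 25 → W
n=27: only reaches 26(W), 24(W), all W → L
n=28: reaches L-position 27 → W
n=29: only reaches 28(W), 26(W), all W → L
L entries with 0 ≤ n ≤ 29: n = 1, 3, 5, 7, 9, 11, 13, 15, 17, 19, 21, 23, 25, 27, 29; that makes 15.

15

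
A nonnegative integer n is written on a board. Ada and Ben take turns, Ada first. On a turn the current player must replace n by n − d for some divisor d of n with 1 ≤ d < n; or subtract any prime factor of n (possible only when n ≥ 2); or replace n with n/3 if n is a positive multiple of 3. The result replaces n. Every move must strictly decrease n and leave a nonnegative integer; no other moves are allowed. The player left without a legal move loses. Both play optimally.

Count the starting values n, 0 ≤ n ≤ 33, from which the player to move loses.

Label each position W (a win for the player to move) or L (a loss). A position with no legal move is L; any other position is W exactly when some move reaches an L, and L when every move reaches a W.
n=0: no move → L
n=1: no move → L
n=2: can move to 0, which is L ⇒ W
n=3: can move to 0, which is L ⇒ W
n=4: moves to 2(W), 3(W); every one is W ⇒ L
n=5: can move to 0, which is L ⇒ W
n=6: can move to 4, which is L ⇒ W
n=7: can move to 0, which is L ⇒ W
n=8: can move to 4, which is L ⇒ W
n=9: moves to 3(W), 6(W), 8(W); every one is W ⇒ L
n=10: can move to 9, which is L ⇒ W
n=11: can move to 0, which is L ⇒ W
n=12: can move to 4, which is L ⇒ W
n=13: can move to 0, which is L ⇒ W
n=14: moves to 7(W), 12(W), 13(W); every one is W ⇒ L
n=15: can move to 14, which is L ⇒ W
n=16: can move to 14, which is L ⇒ W
n=17: can move to 0, which is L ⇒ W
n=18: can move to 9, which is L ⇒ W
n=19: can move to 0, which is L ⇒ W
n=20: moves to 10(W), 15(W), 16(W), 18(W), 19(W); every one is W ⇒ L
n=21: can move to 14, which is L ⇒ W
n=22: can move to 20, which is L ⇒ W
n=23: can move to 0, which is L ⇒ W
n=24: can move to 20, which is L ⇒ W
n=25: can move to 20, which is L ⇒ W
n=26: moves to 13(W), 24(W), 25(W); every one is W ⇒ L
n=27: can move to 9, which is L ⇒ W
n=28: can move to 14, which is L ⇒ W
n=29: can move to 0, which is L ⇒ W
n=30: can move to 20, which is L ⇒ W
n=31: can move to 0, which is L ⇒ W
n=32: moves to 16(W), 24(W), 28(W), 30(W), 31(W); every one is W ⇒ L
n=33: can move to 32, which is L ⇒ W
L entries with 0 ≤ n ≤ 33: n = 0, 1, 4, 9, 14, 20, 26, 32; that makes 8.

8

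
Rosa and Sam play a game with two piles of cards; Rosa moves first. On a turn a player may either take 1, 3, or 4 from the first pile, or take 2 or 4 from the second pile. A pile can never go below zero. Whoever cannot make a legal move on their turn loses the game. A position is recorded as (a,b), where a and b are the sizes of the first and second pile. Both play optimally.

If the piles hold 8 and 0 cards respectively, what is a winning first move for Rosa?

Work bottom-up. With no move the player to move loses. Otherwise the position is W if at least one move leads to an L position for the opponent, and L if every move leads to a W.
No move ever increases a pile, so every position that can arise here has a ≤ 8 and b ≤ 0; it is enough to label the cells with 0 ≤ a ≤ 8 and 0 ≤ b ≤ 0.
Every move lowers a or b (never raises either), so fill the grid row by row in increasing a, and left to right within a row: each cell's successors are then already labelled.
      b=0
a=0:    L
a=1:    W
a=2:    L
a=3:    W
a=4:    W
a=5:    W
a=6:    W
a=7:    L
a=8:    W
Cells with no legal move (terminal, hence L): (0,0).
The remaining L cells, each justified by listing all of its moves:
(2,0): the only move is to (1,0)(W), a W ⇒ L
(7,0): moves to (6,0)(W), (4,0)(W), (3,0)(W); every one is W ⇒ L
Every other cell has at least one move into one of the L cells above, so it is W.
From (8,0), the L positions reachable in one move are: (7,0).

Move to (7,0).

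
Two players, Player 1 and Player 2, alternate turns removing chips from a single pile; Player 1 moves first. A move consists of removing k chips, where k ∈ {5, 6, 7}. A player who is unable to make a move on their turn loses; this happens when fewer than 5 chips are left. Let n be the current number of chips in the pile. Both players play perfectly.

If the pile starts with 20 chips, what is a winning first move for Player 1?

Positions with no move are L. A position that does have a move is losing for the player to move precisely when every available move leads to a winning position for the opponent. Fill in the labels:
n=0: no move → L
n=1: no move → L
n=2: no move → L
n=3: no move → L
n=4: no move → L
n=5: can move to 0, which is L ⇒ W
n=6: can move to 1, which is L ⇒ W
n=7: can move to 2, which is L ⇒ W
n=8: can move to 3, which is L ⇒ W
n=9: can move to 4, which is L ⇒ W
n=10: can move to 4, which is L ⇒ W
n=11: can move to 4, which is L ⇒ W
n=12: moves to 7(W), 6(W), 5(W); every one is W ⇒ L
n=13: moves to 8(W), 7(W), 6(W); every one is W ⇒ L
n=14: moves to 9(W), 8(W), 7(W); every one is W ⇒ L
n=15: moves to 10(W), 9(W), 8(W); every one is W ⇒ L
n=16: moves to 11(W), 10(W), 9(W); every one is W ⇒ L
n=17: can move to 12, which is L ⇒ W
n=18: can move to 13, which is L ⇒ W
n=19: can move to 14, which is L ⇒ W
n=20: can move to 15, which is L ⇒ W
From 20, the L positions reachable in one move are: 15, 14, 13. Any move reaching one of these is winning.

Remove 5, leaving 15.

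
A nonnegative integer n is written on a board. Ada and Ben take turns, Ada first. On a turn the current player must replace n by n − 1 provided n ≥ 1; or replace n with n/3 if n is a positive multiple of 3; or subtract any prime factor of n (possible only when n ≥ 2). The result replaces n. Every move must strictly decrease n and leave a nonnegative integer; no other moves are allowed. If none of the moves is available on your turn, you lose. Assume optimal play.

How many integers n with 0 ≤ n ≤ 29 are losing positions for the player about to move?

8

Work bottom-up. With no move the player to move loses. Otherwise the position is W if at least one move leads to an L position for the opponent, and L if every move leads to a W.
n=0: no move → L
n=1: →0(L), so W
n=2: →0(L), so W
n=3: →0(L), so W
n=4: →2(W), 3(W) — all W, so L
n=5: →0(L), so W
n=6: →4(L), so W
n=7: →0(L), so W
n=8: →6(W), 7(W) — all W, so L
n=9: →8(L), so W
n=10: →8(L), so W
n=11: →0(L), so W
n=12: →4(L), so W
n=13: →0(L), so W
n=14: →7(W), 12(W), 13(W) — all W, so L
n=15: →14(L), so W
n=16: →14(L), so W
n=17: →0(L), so W
n=18: →6(W), 15(W), 16(W), 17(W) — all W, so L
n=19: →0(L), so W
n=20: →18(L), so W
n=21: →14(L), so W
n=22: →11(W), 20(W), 21(W) — all W, so L
n=23: →0(L), so W
n=24: →8(L), so W
n=25: →20(W), 24(W) — all W, so L
n=26: →25(L), so W
n=27: →9(W), 24(W), 26(W) — all W, so L
n=28: →27(L), so W
n=29: →0(L), so W
L entries with 0 ≤ n ≤ 29: n = 0, 4, 8, 14, 18, 22, 25, 27; that makes 8.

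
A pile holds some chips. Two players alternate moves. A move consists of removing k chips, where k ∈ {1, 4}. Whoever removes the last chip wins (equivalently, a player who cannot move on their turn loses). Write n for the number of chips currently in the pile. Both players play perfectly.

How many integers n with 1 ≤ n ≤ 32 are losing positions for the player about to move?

Build the W/L table. Terminal = L. A non-terminal position is W if it has a move to some L; otherwise it is L.
n=0: no move → L
n=1: can move to 0, which is L ⇒ W
n=2: the only move is to 1(W), a W ⇒ L
n=3: can move to 2, which is L ⇒ W
n=4: can move to 0, which is L ⇒ W
n=5: moves to 4(W), 1(W); every one is W ⇒ L
n=6: can move to 5, which is L ⇒ W
n=7: moves to 6(W), 3(W); every one is W ⇒ L
n=8: can move to 7, which is L ⇒ W
n=9: can move to 5, which is L ⇒ W
n=10: moves to 9(W), 6(W); every one is W ⇒ L
n=11: can move to 10, which is L ⇒ W
n=12: moves to 11(W), 8(W); every one is W ⇒ L
n=13: can move to 12, which is L ⇒ W
n=14: can move to 10, which is L ⇒ W
n=15: moves to 14(W), 11(W); every one is W ⇒ L
n=16: can move to 15, which is L ⇒ W
n=17: moves to 16(W), 13(W); every one is W ⇒ L
n=18: can move to 17, which is L ⇒ W
n=19: can move to 15, which is L ⇒ W
n=20: moves to 19(W), 16(W); every one is W ⇒ L
n=21: can move to 20, which is L ⇒ W
n=22: moves to 21(W), 18(W); every one is W ⇒ L
n=23: can move to 22, which is L ⇒ W
n=24: can move to 20, which is L ⇒ W
n=25: moves to 24(W), 21(W); every one is W ⇒ L
n=26: can move to 25, which is L ⇒ W
n=27: moves to 26(W), 23(W); every one is W ⇒ L
n=28: can move to 27, which is L ⇒ W
n=29: can move to 25, which is L ⇒ W
n=30: moves to 29(W), 26(W); every one is W ⇒ L
n=31: can move to 30, which is L ⇒ W
n=32: moves to 31(W), 28(W); every one is W ⇒ L
L entries with 1 ≤ n ≤ 32 (n=0 is outside the asked range and is not counted): n = 2, 5, 7, 10, 12, 15, 17, 20, 22, 25, 27, 30, 32; that makes 13.

13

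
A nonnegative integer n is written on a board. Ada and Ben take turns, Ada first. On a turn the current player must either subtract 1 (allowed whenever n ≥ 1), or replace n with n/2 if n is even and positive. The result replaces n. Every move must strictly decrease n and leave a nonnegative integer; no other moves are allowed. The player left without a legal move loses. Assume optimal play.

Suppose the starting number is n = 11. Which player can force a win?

Build the W/L table. Terminal = L. A non-terminal position is W if it has a move to some L; otherwise it is L.
n=0: no move → L
n=1: reaches L-position 0 → W
n=2: only reaches 1(W), which is W → L
n=3: reaches L-position 2 → W
n=4: reaches L-position 2 → W
n=5: only reaches 4(W), which is W → L
n=6: reaches L-position 5 → W
n=7: only reaches 6(W), which is W → L
n=8: reaches L-position 7 → W
n=9: only reaches 8(W), which is W → L
n=10: reaches L-position 5 → W
n=11: only reaches 10(W), which is W → L
The starting position 11 is L: whatever Ada does, the opponent receives a W position.

Ben wins.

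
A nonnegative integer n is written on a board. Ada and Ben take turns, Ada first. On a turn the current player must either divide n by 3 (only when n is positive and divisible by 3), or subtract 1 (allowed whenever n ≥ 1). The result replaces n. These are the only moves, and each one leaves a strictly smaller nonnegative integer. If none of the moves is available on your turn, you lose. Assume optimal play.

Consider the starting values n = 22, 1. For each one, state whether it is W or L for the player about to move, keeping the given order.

Positions with no move are L. A position that does have a move is losing for the player to move precisely when every available move leads to a winning position for the opponent. Fill in the labels:
n=0: no move → L
n=1: W (go to 0, an L position)
n=2: L (sole option 1(W) is W)
n=3: W (go to 2, an L position)
n=4: L (sole option 3(W) is W)
n=5: W (go to 4, an L position)
n=6: W (go to 2, an L position)
n=7: L (sole option 6(W) is W)
n=8: W (go to 7, an L position)
n=9: L (options 3(W), 8(W) are all W)
n=10: W (go to 9, an L position)
n=11: L (sole option 10(W) is W)
n=12: W (go to 4, an L position)
n=13: L (sole option 12(W) is W)
n=14: W (go to 13, an L position)
n=15: L (options 5(W), 14(W) are all W)
n=16: W (go to 15, an L position)
n=17: L (sole option 16(W) is W)
n=18: W (go to 17, an L position)
n=19: L (sole option 18(W) is W)
n=20: W (go to 19, an L position)
n=21: W (go to 7, an L position)
n=22: L (sole option 21(W) is W)

22: L, 1: W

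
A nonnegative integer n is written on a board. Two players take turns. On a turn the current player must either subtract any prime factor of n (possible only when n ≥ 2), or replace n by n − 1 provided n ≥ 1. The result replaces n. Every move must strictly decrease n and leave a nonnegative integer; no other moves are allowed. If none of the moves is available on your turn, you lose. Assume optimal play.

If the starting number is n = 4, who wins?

Classify positions by backward induction: terminal positions (no move available) are L. From any other position, the mover wins iff some move reaches an L.
n=0: no move → L
n=1: can move to 0, which is L ⇒ W
n=2: can move to 0, which is L ⇒ W
n=3: can move to 0, which is L ⇒ W
n=4: moves to 2(W), 3(W); every one is W ⇒ L
Every move from 4 reaches a W position, so the mover loses.

The second player wins.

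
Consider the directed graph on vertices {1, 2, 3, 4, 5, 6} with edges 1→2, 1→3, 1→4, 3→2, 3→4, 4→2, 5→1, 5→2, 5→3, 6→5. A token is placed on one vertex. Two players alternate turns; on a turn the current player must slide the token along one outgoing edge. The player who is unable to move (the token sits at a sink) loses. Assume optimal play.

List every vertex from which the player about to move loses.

2, 6

Label each position W (a win for the player to move) or L (a loss). A position with no legal move is L; any other position is W exactly when some move reaches an L, and L when every move reaches a W.
Every edge goes from a vertex to one that appears earlier in the order 2, 4, 3, 1, 5, 6, so processing vertices in that order labels each vertex after all of its successors.
2: no outgoing edge → L
4: →2(L), so W
3: →2(L), so W
1: →2(L), so W
5: →2(L), so W
6: →5(W) only, which is W, so L
The losing starting vertices are exactly the entries labelled L in this table (2 of them).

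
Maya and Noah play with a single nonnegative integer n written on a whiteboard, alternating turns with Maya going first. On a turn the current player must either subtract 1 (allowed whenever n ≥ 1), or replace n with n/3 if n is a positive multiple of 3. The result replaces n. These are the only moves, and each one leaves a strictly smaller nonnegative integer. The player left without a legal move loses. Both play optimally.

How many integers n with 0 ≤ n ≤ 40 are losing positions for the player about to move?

Build the W/L table. Terminal = L. A non-terminal position is W if it has a move to some L; otherwise it is L.
n=0: no move → L
n=1: reaches L-position 0 → W
n=2: only reaches 1(W), which is W → L
n=3: reaches L-position 2 → W
n=4: only reaches 3(W), which is W → L
n=5: reaches L-position 4 → W
n=6: reaches L-position 2 → W
n=7: only reaches 6(W), which is W → L
n=8: reaches L-position 7 → W
n=9: only reaches 3(W), 8(W), all W → L
n=10: reaches L-position 9 → W
n=11: only reaches 10(W), which is W → L
n=12: reaches L-position 4 → W
n=13: only reaches 12(W), which is W → L
n=14: reaches L-position 13 → W
n=15: only reaches 5(W), 14(W), all W → L
n=16: reaches L-position 15 → W
n=17: only reaches 16(W), which is W → L
n=18: reaches L-position 17 → W
n=19: only reaches 18(W), which is W → L
n=20: reaches L-position 19 → W
n=21: reaches L-position 7 → W
n=22: only reaches 21(W), which is W → L
n=23: reaches L-position 22 → W
n=24: only reaches 8(W), 23(W), all W → L
n=25: reaches L-position 24 → W
n=26: only reaches 25(W), which is W → L
n=27: reaches L-position 9 → W
n=28: only reaches 27(W), which is W → L
n=29: reaches L-position 28 → W
n=30: only reaches 10(W), 29(W), all W → L
n=31: reaches L-position 30 → W
n=32: only reaches 31(W), which is W → L
n=33: reaches L-position 11 → W
n=34: only reaches 33(W), which is W → L
n=35: reaches L-position 34 → W
n=36: only reaches 12(W), 35(W), all W → L
n=37: reaches L-position 36 → W
n=38: only reaches 37(W), which is W → L
n=39: reaches L-position 13 → W
n=40: only reaches 39(W), which is W → L
L entries with 0 ≤ n ≤ 40: n = 0, 2, 4, 7, 9, 11, 13, 15, 17, 19, 22, 24, 26, 28, 30, 32, 34, 36, 38, 40; that makes 20.

20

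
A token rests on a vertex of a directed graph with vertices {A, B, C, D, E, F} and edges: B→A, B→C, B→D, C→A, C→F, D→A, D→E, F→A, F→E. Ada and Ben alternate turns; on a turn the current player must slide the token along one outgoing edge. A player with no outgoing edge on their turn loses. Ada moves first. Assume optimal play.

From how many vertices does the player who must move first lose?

Use the standard recursion: the mover loses at a terminal position; elsewhere, the mover wins exactly when some move hands the opponent an L position.
Every edge goes from a vertex to one that appears earlier in the order A, E, F, D, C, B, so processing vertices in that order labels each vertex after all of its successors.
A: no outgoing edge → L
E: no outgoing edge → L
F: W (go to E, an L position)
D: W (go to E, an L position)
C: W (go to A, an L position)
B: W (go to A, an L position)
The L vertices are A, E; that is 2 in all.

2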